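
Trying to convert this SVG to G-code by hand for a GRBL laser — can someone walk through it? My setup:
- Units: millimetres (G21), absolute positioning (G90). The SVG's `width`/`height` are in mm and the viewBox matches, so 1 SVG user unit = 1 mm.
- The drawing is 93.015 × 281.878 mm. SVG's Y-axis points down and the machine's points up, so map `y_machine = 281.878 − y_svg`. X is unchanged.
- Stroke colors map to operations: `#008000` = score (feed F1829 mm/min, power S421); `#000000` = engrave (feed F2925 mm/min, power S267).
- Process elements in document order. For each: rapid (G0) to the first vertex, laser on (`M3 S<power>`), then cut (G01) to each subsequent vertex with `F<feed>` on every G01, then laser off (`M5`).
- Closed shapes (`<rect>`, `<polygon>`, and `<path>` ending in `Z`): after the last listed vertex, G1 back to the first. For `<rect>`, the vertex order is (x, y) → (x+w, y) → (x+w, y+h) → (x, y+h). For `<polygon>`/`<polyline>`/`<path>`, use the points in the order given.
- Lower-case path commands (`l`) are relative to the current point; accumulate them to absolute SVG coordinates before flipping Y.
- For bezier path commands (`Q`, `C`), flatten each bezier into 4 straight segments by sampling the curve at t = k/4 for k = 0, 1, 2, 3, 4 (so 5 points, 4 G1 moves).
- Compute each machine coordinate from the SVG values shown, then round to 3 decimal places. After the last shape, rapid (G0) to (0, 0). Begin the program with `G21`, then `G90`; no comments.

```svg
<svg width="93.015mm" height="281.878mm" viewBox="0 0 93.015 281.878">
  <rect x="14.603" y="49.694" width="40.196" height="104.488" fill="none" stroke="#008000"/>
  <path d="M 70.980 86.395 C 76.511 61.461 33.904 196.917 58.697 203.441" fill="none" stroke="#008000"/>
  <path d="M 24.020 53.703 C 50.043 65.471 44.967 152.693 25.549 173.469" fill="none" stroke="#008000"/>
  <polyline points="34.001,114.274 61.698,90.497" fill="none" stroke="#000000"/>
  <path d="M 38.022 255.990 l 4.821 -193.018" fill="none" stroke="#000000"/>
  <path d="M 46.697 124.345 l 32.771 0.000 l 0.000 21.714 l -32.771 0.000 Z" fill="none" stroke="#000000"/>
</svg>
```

G21
G90
G0 X14.603 Y232.184
M3 S421
G01 X54.799 Y232.184 F1829
G01 X54.799 Y127.696 F1829
G01 X14.603 Y127.696 F1829
G01 X14.603 Y232.184 F1829
M5
G0 X70.980 Y195.483
M3 S421
G01 X67.908 Y188.631 F1829
G01 X57.615 Y148.757 F1829
G01 X50.934 Y102.984 F1829
G01 X58.697 Y78.437 F1829
M5
G0 X24.020 Y228.175
M3 S421
G01 X37.968 Y207.419 F1829
G01 X41.825 Y171.670 F1829
G01 X37.162 Y134.232 F1829
G01 X25.549 Y108.409 F1829
M5
G0 X34.001 Y167.604
M3 S267
G01 X61.698 Y191.381 F2925
M5
G0 X38.022 Y25.888
M3 S267
G01 X42.843 Y218.906 F2925
M5
G0 X46.697 Y157.533
M3 S267
G01 X79.468 Y157.533 F2925
G01 X79.468 Y135.819 F2925
G01 X46.697 Y135.819 F2925
G01 X46.697 Y157.533 F2925
M5
G0 X0.000 Y0.000

Since the viewBox matches the mm dimensions, user units are millimetres directly. The only transform is the Y-flip y_m = 281.878 − y_svg.

Shape 1 is a rectangle drawn with `<rect>`. Its stroke #008000 means score at S421, F1829. After flipping Y the toolpath is (14.603,232.184) → (54.799,232.184) → (54.799,127.696) → (14.603,127.696) → (14.603,232.184), returning to the start.

Shape 2 is a cubic bezier drawn with `<path>`. Its stroke #008000 means score at S421, F1829. After flipping Y the toolpath is (70.980,195.483) → (67.908,188.631) → (57.615,148.757) → (50.934,102.984) → (58.697,78.437).

Shape 3 is a cubic bezier drawn with `<path>`. Its stroke #008000 means score at S421, F1829. After flipping Y the toolpath is (24.020,228.175) → (37.968,207.419) → (41.825,171.670) → (37.162,134.232) → (25.549,108.409).

Shape 4 is a line segment drawn with `<polyline>`. Its stroke #000000 means engrave at S267, F2925. After flipping Y the toolpath is (34.001,167.604) → (61.698,191.381).

Shape 5 is a line segment drawn with `<path>`. Its stroke #000000 means engrave at S267, F2925. After flipping Y the toolpath is (38.022,25.888) → (42.843,218.906).

Shape 6 is a rectangle drawn with `<path>`. Its stroke #000000 means engrave at S267, F2925. After flipping Y the toolpath is (46.697,157.533) → (79.468,157.533) → (79.468,135.819) → (46.697,135.819) → (46.697,157.533), returning to the start.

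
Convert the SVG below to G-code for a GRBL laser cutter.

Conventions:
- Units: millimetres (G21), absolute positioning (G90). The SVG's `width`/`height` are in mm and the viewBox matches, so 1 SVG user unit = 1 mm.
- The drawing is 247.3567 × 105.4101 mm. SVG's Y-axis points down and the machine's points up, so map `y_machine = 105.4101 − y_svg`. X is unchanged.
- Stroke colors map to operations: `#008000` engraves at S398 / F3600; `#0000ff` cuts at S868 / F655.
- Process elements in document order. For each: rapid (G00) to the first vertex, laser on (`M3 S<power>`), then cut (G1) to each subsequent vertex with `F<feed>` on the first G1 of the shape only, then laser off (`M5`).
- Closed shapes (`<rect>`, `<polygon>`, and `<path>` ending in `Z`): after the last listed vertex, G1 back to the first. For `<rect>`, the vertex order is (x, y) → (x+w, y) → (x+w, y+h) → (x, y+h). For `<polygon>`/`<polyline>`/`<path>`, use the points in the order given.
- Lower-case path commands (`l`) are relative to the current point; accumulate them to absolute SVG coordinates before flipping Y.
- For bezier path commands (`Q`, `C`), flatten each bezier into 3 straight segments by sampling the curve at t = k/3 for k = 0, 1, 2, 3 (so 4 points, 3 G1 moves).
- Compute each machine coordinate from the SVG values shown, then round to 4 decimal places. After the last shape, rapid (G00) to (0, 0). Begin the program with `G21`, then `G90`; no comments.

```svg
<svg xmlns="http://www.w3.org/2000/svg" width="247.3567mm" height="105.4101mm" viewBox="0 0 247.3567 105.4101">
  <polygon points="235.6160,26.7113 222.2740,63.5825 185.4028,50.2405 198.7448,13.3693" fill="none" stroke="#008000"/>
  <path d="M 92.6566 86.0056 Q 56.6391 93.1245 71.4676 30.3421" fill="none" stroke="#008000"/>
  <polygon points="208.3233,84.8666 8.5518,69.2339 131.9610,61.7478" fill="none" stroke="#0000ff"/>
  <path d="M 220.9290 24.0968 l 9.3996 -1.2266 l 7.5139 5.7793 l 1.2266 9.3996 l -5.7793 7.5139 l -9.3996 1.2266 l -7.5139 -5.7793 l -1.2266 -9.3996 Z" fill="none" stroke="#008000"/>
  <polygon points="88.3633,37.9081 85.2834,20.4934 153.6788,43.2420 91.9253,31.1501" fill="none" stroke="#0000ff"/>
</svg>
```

Since the viewBox matches the mm dimensions, user units are millimetres directly. The only transform is the Y-flip y_m = 105.4101 − y_svg.

Shape 1 is a regular polygon drawn with `<polygon>`. Its stroke #008000 means engrave at S398, F3600. After flipping Y the toolpath is (235.6160,78.6988) → (222.2740,41.8276) → (185.4028,55.1696) → (198.7448,92.0408) → (235.6160,78.6988), returning to the start.

Shape 2 is a quadratic bezier drawn with `<path>`. Its stroke #008000 means engrave at S398, F3600. After flipping Y the toolpath is (92.6566,19.4045) → (74.2945,22.4254) → (67.2315,40.9799) → (71.4676,75.0680).

Shape 3 is a closed polygon drawn with `<polygon>`. Its stroke #0000ff means cut at S868, F655. After flipping Y the toolpath is (208.3233,20.5435) → (8.5518,36.1762) → (131.9610,43.6623) → (208.3233,20.5435), returning to the start.

Shape 4 is a regular polygon drawn with `<path>`. Its stroke #008000 means engrave at S398, F3600. After flipping Y the toolpath is (220.9290,81.3133) → (230.3286,82.5399) → (237.8425,76.7606) → (239.0691,67.3610) → (233.2898,59.8471) → (223.8902,58.6205) → (216.3763,64.3998) → (215.1497,73.7994) → (220.9290,81.3133), returning to the start.

Shape 5 is a closed polygon drawn with `<polygon>`. Its stroke #0000ff means cut at S868, F655. After flipping Y the toolpath is (88.3633,67.5020) → (85.2834,84.9167) → (153.6788,62.1681) → (91.9253,74.2600) → (88.3633,67.5020), returning to the start.

G21
G90
G00 X235.6160 Y78.6988
M3 S398
G1 X222.2740 Y41.8276 F3600
G1 X185.4028 Y55.1696
G1 X198.7448 Y92.0408
G1 X235.6160 Y78.6988
M5
G00 X92.6566 Y19.4045
M3 S398
G1 X74.2945 Y22.4254 F3600
G1 X67.2315 Y40.9799
G1 X71.4676 Y75.0680
M5
G00 X208.3233 Y20.5435
M3 S868
G1 X8.5518 Y36.1762 F655
G1 X131.9610 Y43.6623
G1 X208.3233 Y20.5435
M5
G00 X220.9290 Y81.3133
M3 S398
G1 X230.3286 Y82.5399 F3600
G1 X237.8425 Y76.7606
G1 X239.0691 Y67.3610
G1 X233.2898 Y59.8471
G1 X223.8902 Y58.6205
G1 X216.3763 Y64.3998
G1 X215.1497 Y73.7994
G1 X220.9290 Y81.3133
M5
G00 X88.3633 Y67.5020
M3 S868
G1 X85.2834 Y84.9167 F655
G1 X153.6788 Y62.1681
G1 X91.9253 Y74.2600
G1 X88.3633 Y67.5020
M5
G00 X0.0000 Y0.0000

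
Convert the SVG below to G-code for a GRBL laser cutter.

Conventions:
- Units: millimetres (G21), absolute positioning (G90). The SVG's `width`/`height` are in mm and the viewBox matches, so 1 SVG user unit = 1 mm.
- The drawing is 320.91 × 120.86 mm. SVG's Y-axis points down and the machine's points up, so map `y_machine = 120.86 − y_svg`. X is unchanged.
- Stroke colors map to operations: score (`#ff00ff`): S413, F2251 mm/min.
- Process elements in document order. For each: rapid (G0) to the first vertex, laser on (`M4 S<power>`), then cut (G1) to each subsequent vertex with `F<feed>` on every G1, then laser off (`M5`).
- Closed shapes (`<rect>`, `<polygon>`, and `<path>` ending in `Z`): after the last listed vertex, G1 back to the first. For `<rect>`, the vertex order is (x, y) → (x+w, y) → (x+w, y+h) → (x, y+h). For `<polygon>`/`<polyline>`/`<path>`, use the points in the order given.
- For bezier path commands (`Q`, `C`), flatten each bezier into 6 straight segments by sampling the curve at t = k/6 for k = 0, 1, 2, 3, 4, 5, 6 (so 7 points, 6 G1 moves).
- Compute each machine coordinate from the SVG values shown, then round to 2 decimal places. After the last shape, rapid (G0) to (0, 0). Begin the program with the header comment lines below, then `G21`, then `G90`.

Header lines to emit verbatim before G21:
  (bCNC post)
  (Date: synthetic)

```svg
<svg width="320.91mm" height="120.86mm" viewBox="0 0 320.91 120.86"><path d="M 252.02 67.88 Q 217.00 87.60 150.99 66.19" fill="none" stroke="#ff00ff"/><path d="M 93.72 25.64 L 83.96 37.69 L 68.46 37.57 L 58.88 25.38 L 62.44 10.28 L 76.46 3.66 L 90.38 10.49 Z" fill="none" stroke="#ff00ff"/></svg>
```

viewBox `0 0 320.91 120.86` with mm width/height → 1 unit = 1 mm. Flip: y_m = 120.86 − y_svg.

**Shape 1** — `<path>` quadratic bezier, stroke `#ff00ff` → score (S413, F2251). Control points (SVG): P0=(252.02,67.88), P1=(217.00,87.60), P2=(150.99,66.19); sampled at t=k/6. Machine vertices: (252.02,52.98) → (239.49,47.55) → (225.23,44.40) → (209.25,43.54) → (191.55,44.97) → (172.13,48.68) → (150.99,54.67). Open path.

**Shape 2** — `<path>` regular polygon, stroke `#ff00ff` → score (S413, F2251). Machine vertices: (93.72,95.22) → (83.96,83.17) → (68.46,83.29) → (58.88,95.48) → (62.44,110.58) → (76.46,117.20) → (90.38,110.37) → (93.72,95.22). Closed: final G1 returns to the first vertex.

(bCNC post)
(Date: synthetic)
G21
G90
G0 X252.02 Y52.98
M4 S413
G1 X239.49 Y47.55 F2251
G1 X225.23 Y44.40 F2251
G1 X209.25 Y43.54 F2251
G1 X191.55 Y44.97 F2251
G1 X172.13 Y48.68 F2251
G1 X150.99 Y54.67 F2251
M5
G0 X93.72 Y95.22
M4 S413
G1 X83.96 Y83.17 F2251
G1 X68.46 Y83.29 F2251
G1 X58.88 Y95.48 F2251
G1 X62.44 Y110.58 F2251
G1 X76.46 Y117.20 F2251
G1 X90.38 Y110.37 F2251
G1 X93.72 Y95.22 F2251
M5
G0 X0.00 Y0.00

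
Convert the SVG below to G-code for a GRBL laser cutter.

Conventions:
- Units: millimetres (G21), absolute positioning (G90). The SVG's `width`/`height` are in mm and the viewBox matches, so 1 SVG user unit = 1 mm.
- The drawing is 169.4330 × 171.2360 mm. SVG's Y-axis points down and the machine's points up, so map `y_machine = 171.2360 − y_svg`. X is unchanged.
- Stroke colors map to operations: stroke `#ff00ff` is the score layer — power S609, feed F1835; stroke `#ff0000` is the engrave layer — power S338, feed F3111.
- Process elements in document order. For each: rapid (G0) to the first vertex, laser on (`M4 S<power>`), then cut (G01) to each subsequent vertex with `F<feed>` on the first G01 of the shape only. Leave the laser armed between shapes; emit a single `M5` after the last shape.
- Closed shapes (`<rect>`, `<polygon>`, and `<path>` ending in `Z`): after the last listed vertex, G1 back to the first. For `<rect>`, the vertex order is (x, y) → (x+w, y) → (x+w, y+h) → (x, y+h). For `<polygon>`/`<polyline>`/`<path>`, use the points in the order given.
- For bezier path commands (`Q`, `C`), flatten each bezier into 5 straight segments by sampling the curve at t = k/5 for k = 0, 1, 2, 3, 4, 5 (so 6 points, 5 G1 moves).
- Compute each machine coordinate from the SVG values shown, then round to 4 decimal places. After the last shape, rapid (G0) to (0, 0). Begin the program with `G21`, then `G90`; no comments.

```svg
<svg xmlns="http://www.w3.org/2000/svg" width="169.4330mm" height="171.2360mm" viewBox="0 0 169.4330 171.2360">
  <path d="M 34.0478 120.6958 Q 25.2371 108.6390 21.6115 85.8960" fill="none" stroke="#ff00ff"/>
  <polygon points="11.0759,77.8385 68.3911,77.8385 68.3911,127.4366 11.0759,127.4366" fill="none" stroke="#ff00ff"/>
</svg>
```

1 u = 1 mm; y_m = 171.2360 − y.

[1] `<path>` quadratic bezier, #ff00ff→score S609 F1835: (34.0478,50.5402) → (30.7309,55.7904) → (27.8289,61.8954) → (25.3416,68.8554) → (23.2691,76.6702) → (21.6115,85.3400)

[2] `<polygon>` rectangle, #ff00ff→score S609 F1835: (11.0759,93.3975) → (68.3911,93.3975) → (68.3911,43.7994) → (11.0759,43.7994) → (11.0759,93.3975) (closed)

G21
G90
G0 X34.0478 Y50.5402
M4 S609
G01 X30.7309 Y55.7904 F1835
G01 X27.8289 Y61.8954
G01 X25.3416 Y68.8554
G01 X23.2691 Y76.6702
G01 X21.6115 Y85.3400
G0 X11.0759 Y93.3975
M4 S609
G01 X68.3911 Y93.3975 F1835
G01 X68.3911 Y43.7994
G01 X11.0759 Y43.7994
G01 X11.0759 Y93.3975
M5
G0 X0.0000 Y0.0000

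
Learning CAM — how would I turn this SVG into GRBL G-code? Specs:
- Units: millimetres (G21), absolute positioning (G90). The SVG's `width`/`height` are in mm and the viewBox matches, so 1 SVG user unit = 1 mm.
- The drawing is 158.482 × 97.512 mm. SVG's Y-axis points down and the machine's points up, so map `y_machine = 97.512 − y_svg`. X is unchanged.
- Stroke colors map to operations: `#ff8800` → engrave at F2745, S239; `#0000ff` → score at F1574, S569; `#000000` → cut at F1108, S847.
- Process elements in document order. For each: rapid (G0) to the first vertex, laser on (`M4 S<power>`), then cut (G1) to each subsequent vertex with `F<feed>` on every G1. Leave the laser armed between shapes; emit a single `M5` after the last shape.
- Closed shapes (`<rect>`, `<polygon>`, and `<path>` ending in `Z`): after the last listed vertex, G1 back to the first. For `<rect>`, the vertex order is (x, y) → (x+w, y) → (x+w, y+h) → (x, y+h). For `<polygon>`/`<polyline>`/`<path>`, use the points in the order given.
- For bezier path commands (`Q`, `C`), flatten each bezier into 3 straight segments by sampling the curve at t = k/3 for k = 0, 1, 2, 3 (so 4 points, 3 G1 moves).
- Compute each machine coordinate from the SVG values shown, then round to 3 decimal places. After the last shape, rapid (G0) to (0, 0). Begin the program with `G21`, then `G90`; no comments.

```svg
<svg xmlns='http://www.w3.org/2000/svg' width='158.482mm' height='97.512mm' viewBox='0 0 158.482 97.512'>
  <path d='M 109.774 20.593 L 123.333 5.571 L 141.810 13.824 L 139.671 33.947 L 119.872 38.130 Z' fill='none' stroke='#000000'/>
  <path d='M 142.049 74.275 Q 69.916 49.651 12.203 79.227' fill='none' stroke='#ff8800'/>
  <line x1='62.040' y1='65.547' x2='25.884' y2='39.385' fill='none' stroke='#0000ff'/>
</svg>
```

Since the viewBox matches the mm dimensions, user units are millimetres directly. The only transform is the Y-flip y_m = 97.512 − y_svg.

Shape 1 is a regular polygon drawn with `<path>`. Its stroke #000000 means cut at S847, F1108. After flipping Y the toolpath is (109.774,76.919) → (123.333,91.941) → (141.810,83.688) → (139.671,63.565) → (119.872,59.382) → (109.774,76.919), returning to the start.

Shape 2 is a quadratic bezier drawn with `<path>`. Its stroke #ff8800 means engrave at S239, F2745. After flipping Y the toolpath is (142.049,23.237) → (95.563,33.631) → (52.281,31.980) → (12.203,18.285).

Shape 3 is a line segment drawn with `<line>`. Its stroke #0000ff means score at S569, F1574. After flipping Y the toolpath is (62.040,31.965) → (25.884,58.127).

G21
G90
G0 X109.774 Y76.919
M4 S847
G1 X123.333 Y91.941 F1108
G1 X141.810 Y83.688 F1108
G1 X139.671 Y63.565 F1108
G1 X119.872 Y59.382 F1108
G1 X109.774 Y76.919 F1108
G0 X142.049 Y23.237
M4 S239
G1 X95.563 Y33.631 F2745
G1 X52.281 Y31.980 F2745
G1 X12.203 Y18.285 F2745
G0 X62.040 Y31.965
M4 S569
G1 X25.884 Y58.127 F1574
M5
G0 X0.000 Y0.000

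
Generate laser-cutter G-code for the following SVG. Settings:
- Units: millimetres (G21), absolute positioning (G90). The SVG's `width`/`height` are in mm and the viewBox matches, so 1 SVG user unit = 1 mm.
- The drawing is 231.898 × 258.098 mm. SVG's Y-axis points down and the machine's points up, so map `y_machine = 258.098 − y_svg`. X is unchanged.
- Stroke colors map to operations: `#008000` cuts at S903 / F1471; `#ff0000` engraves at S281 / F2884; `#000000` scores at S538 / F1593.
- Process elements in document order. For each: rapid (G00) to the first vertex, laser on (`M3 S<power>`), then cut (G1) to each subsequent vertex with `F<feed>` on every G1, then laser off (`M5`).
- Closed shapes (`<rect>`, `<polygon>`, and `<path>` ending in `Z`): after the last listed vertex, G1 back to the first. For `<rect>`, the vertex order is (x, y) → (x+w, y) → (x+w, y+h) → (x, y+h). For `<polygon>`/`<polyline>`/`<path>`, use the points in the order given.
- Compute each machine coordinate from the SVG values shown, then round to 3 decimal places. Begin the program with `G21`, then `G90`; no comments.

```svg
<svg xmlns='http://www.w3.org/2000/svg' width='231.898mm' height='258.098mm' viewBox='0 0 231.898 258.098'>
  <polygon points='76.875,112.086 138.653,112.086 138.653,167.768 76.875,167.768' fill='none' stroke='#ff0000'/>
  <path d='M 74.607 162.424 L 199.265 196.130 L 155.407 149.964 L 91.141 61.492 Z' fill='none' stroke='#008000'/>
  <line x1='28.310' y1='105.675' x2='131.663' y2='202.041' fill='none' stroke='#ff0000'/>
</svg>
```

G21
G90
G00 X76.875 Y146.012
M3 S281
G1 X138.653 Y146.012 F2884
G1 X138.653 Y90.330 F2884
G1 X76.875 Y90.330 F2884
G1 X76.875 Y146.012 F2884
M5
G00 X74.607 Y95.674
M3 S903
G1 X199.265 Y61.968 F1471
G1 X155.407 Y108.134 F1471
G1 X91.141 Y196.606 F1471
G1 X74.607 Y95.674 F1471
M5
G00 X28.310 Y152.423
M3 S281
G1 X131.663 Y56.057 F2884
M5

1 u = 1 mm; y_m = 258.098 − y.

[1] `<polygon>` rectangle, #ff0000→engrave S281 F2884: (76.875,146.012) → (138.653,146.012) → (138.653,90.330) → (76.875,90.330) → (76.875,146.012) (closed)

[2] `<path>` closed polygon, #008000→cut S903 F1471: (74.607,95.674) → (199.265,61.968) → (155.407,108.134) → (91.141,196.606) → (74.607,95.674) (closed)

[3] `<line>` line segment, #ff0000→engrave S281 F2884: (28.310,152.423) → (131.663,56.057)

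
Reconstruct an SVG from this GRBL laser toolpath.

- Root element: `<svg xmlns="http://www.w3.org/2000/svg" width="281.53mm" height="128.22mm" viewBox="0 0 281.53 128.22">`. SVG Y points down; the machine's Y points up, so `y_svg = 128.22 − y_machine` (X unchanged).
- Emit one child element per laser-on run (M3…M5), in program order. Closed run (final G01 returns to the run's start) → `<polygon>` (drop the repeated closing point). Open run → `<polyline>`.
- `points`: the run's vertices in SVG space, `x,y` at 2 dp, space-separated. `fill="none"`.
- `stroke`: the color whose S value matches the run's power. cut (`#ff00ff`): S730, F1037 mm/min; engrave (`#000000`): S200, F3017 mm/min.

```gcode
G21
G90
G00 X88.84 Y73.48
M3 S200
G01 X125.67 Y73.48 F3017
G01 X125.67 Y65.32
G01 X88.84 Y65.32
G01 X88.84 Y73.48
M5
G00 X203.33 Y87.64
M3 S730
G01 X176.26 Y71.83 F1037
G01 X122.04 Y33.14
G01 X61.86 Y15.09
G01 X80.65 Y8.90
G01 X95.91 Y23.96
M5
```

<svg xmlns="http://www.w3.org/2000/svg" width="281.53mm" height="128.22mm" viewBox="0 0 281.53 128.22">
  <polygon points="88.84,54.74 125.67,54.74 125.67,62.90 88.84,62.90" fill="none" stroke="#000000"/>
  <polyline points="203.33,40.58 176.26,56.39 122.04,95.08 61.86,113.13 80.65,119.32 95.91,104.26" fill="none" stroke="#ff00ff"/>
</svg>

Each laser-on run becomes one SVG element. Flip Y back into SVG space with y_svg = 128.22 − y_machine.

Run 1: S200 ⇒ engrave layer `#000000`. The run returns to its start, so emit a `<polygon>` with points (Y-flipped): 88.84,54.74 125.67,54.74 125.67,62.90 88.84,62.90.

Run 2: S730 ⇒ cut layer `#ff00ff`. The run is open, so emit a `<polyline>` with points (Y-flipped): 203.33,40.58 176.26,56.39 122.04,95.08 61.86,113.13 80.65,119.32 95.91,104.26.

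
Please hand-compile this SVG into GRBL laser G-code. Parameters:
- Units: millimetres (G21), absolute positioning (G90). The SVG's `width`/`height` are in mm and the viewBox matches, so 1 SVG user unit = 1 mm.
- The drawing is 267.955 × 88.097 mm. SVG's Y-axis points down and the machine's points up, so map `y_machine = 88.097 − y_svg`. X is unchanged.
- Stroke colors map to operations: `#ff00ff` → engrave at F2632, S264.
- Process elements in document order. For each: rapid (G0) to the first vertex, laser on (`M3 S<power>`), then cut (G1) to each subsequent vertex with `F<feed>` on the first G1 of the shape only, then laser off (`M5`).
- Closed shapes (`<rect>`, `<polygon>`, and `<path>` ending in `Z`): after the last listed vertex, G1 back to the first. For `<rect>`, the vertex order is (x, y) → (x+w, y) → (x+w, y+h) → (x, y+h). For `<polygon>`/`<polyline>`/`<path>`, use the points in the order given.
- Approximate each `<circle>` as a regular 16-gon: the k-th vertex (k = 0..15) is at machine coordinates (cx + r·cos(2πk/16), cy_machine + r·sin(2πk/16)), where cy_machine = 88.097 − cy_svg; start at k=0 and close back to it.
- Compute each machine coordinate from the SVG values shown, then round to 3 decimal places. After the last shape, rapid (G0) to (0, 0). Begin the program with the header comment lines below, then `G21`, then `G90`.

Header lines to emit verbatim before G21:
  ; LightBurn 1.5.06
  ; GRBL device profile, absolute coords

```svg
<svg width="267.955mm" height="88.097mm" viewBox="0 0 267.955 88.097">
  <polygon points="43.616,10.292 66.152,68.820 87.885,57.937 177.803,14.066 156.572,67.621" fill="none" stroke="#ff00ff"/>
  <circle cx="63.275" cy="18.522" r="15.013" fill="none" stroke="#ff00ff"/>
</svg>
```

Since the viewBox matches the mm dimensions, user units are millimetres directly. The only transform is the Y-flip y_m = 88.097 − y_svg.

Shape 1 is a closed polygon drawn with `<polygon>`. Its stroke #ff00ff means engrave at S264, F2632. After flipping Y the toolpath is (43.616,77.805) → (66.152,19.277) → (87.885,30.160) → (177.803,74.031) → (156.572,20.476) → (43.616,77.805), returning to the start.

Shape 2 is a circle drawn with `<circle>`. Its stroke #ff00ff means engrave at S264, F2632. After flipping Y the toolpath is (78.288,69.575) → (77.145,75.320) → (73.891,80.191) → (69.020,83.445) → (63.275,84.588) → (57.530,83.445) → (52.659,80.191) → (49.405,75.320) → (48.262,69.575) → (49.405,63.830) → (52.659,58.959) → (57.530,55.705) → (63.275,54.562) → (69.020,55.705) → (73.891,58.959) → (77.145,63.830) → (78.288,69.575), returning to the start.

; LightBurn 1.5.06
; GRBL device profile, absolute coords
G21
G90
G0 X43.616 Y77.805
M3 S264
G1 X66.152 Y19.277 F2632
G1 X87.885 Y30.160
G1 X177.803 Y74.031
G1 X156.572 Y20.476
G1 X43.616 Y77.805
M5
G0 X78.288 Y69.575
M3 S264
G1 X77.145 Y75.320 F2632
G1 X73.891 Y80.191
G1 X69.020 Y83.445
G1 X63.275 Y84.588
G1 X57.530 Y83.445
G1 X52.659 Y80.191
G1 X49.405 Y75.320
G1 X48.262 Y69.575
G1 X49.405 Y63.830
G1 X52.659 Y58.959
G1 X57.530 Y55.705
G1 X63.275 Y54.562
G1 X69.020 Y55.705
G1 X73.891 Y58.959
G1 X77.145 Y63.830
G1 X78.288 Y69.575
M5
G0 X0.000 Y0.000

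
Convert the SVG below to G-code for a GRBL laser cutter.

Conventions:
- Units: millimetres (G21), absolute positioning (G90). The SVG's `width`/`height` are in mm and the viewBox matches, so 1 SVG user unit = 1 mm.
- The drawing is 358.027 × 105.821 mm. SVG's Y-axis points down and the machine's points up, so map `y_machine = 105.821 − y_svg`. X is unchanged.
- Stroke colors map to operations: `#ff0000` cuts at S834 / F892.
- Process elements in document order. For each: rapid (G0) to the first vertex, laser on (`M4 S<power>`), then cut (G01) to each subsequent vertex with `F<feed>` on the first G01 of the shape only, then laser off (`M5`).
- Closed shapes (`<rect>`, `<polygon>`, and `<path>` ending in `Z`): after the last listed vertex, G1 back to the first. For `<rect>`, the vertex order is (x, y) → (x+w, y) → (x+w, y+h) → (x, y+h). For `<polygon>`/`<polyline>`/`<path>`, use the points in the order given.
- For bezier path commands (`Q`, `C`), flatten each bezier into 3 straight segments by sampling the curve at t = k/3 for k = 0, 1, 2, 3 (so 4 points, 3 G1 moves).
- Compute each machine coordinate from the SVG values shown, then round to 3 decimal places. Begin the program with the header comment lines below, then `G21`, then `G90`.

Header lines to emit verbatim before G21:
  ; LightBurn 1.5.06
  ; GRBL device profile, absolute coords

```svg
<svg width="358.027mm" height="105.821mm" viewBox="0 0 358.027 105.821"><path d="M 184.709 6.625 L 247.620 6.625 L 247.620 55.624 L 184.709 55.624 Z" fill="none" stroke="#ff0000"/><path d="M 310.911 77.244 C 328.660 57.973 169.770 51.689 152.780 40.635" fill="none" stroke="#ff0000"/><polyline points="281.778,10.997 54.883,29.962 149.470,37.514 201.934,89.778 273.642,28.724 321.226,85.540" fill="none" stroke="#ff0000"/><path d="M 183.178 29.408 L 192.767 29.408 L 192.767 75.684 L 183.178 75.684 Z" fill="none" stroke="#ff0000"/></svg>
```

; LightBurn 1.5.06
; GRBL device profile, absolute coords
G21
G90
G0 X184.709 Y99.196
M4 S834
G01 X247.620 Y99.196 F892
G01 X247.620 Y50.197
G01 X184.709 Y50.197
G01 X184.709 Y99.196
M5
G0 X310.911 Y28.577
M4 S834
G01 X281.578 Y44.177 F892
G01 X205.272 Y55.064
G01 X152.780 Y65.186
M5
G0 X281.778 Y94.824
M4 S834
G01 X54.883 Y75.859 F892
G01 X149.470 Y68.307
G01 X201.934 Y16.043
G01 X273.642 Y77.097
G01 X321.226 Y20.281
M5
G0 X183.178 Y76.413
M4 S834
G01 X192.767 Y76.413 F892
G01 X192.767 Y30.137
G01 X183.178 Y30.137
G01 X183.178 Y76.413
M5

1 u = 1 mm; y_m = 105.821 − y.

[1] `<path>` rectangle, #ff0000→cut S834 F892: (184.709,99.196) → (247.620,99.196) → (247.620,50.197) → (184.709,50.197) → (184.709,99.196) (closed)

[2] `<path>` cubic bezier, #ff0000→cut S834 F892: (310.911,28.577) → (281.578,44.177) → (205.272,55.064) → (152.780,65.186)

[3] `<polyline>` open polyline, #ff0000→cut S834 F892: (281.778,94.824) → (54.883,75.859) → (149.470,68.307) → (201.934,16.043) → (273.642,77.097) → (321.226,20.281)

[4] `<path>` rectangle, #ff0000→cut S834 F892: (183.178,76.413) → (192.767,76.413) → (192.767,30.137) → (183.178,30.137) → (183.178,76.413) (closed)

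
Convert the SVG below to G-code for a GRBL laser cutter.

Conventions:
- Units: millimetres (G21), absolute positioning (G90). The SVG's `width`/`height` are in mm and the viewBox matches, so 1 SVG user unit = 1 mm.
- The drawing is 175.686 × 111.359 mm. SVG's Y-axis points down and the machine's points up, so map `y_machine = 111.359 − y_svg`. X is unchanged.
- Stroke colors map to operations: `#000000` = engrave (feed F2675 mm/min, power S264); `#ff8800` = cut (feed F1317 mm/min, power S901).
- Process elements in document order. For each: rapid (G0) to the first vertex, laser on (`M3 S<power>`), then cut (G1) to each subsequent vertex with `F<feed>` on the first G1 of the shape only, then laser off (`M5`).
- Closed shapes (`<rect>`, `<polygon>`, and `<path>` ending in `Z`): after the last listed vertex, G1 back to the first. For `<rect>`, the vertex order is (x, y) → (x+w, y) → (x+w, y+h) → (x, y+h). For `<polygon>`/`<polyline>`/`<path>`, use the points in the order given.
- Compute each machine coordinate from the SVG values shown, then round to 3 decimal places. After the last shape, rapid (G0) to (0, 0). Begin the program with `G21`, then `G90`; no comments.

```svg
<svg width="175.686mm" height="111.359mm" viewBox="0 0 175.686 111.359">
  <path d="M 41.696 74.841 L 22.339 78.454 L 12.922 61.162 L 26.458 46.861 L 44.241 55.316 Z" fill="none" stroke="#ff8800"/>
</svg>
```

G21
G90
G0 X41.696 Y36.518
M3 S901
G1 X22.339 Y32.905 F1317
G1 X12.922 Y50.197
G1 X26.458 Y64.498
G1 X44.241 Y56.043
G1 X41.696 Y36.518
M5
G0 X0.000 Y0.000

viewBox `0 0 175.686 111.359` with mm width/height → 1 unit = 1 mm. Flip: y_m = 111.359 − y_svg.

**Shape 1** — `<path>` regular polygon, stroke `#ff8800` → cut (S901, F1317). Machine vertices: (41.696,36.518) → (22.339,32.905) → (12.922,50.197) → (26.458,64.498) → (44.241,56.043) → (41.696,36.518). Closed: final G1 returns to the first vertex.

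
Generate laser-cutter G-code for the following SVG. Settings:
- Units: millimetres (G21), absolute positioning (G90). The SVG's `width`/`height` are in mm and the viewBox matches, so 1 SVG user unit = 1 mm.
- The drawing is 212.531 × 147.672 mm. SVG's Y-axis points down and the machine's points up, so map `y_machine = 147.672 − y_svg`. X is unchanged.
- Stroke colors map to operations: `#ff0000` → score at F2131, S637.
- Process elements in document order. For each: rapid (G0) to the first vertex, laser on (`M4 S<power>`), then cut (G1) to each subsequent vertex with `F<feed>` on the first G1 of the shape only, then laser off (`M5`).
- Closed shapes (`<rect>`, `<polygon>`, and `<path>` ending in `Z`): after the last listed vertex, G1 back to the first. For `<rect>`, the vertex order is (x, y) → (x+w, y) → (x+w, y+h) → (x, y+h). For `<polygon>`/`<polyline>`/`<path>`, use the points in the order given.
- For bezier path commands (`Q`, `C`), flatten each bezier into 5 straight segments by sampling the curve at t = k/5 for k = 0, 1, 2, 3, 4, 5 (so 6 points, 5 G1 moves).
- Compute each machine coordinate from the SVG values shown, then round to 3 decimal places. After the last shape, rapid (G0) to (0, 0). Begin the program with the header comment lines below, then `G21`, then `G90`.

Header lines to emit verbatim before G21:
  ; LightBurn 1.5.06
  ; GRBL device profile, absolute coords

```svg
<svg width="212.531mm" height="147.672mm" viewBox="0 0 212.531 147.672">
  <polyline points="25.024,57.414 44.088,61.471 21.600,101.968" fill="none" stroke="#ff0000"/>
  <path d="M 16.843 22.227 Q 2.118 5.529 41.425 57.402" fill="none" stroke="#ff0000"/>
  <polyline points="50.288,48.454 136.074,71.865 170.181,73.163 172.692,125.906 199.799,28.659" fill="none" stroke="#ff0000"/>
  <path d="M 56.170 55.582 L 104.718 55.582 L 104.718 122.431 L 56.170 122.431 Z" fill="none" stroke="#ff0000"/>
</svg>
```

; LightBurn 1.5.06
; GRBL device profile, absolute coords
G21
G90
G0 X25.024 Y90.258
M4 S637
G1 X44.088 Y86.201 F2131
G1 X21.600 Y45.704
M5
G0 X16.843 Y125.445
M4 S637
G1 X13.114 Y129.381 F2131
G1 X13.708 Y127.832
G1 X18.625 Y120.797
G1 X27.863 Y108.276
G1 X41.425 Y90.270
M5
G0 X50.288 Y99.218
M4 S637
G1 X136.074 Y75.807 F2131
G1 X170.181 Y74.509
G1 X172.692 Y21.766
G1 X199.799 Y119.013
M5
G0 X56.170 Y92.090
M4 S637
G1 X104.718 Y92.090 F2131
G1 X104.718 Y25.241
G1 X56.170 Y25.241
G1 X56.170 Y92.090
M5
G0 X0.000 Y0.000

viewBox `0 0 212.531 147.672` with mm width/height → 1 unit = 1 mm. Flip: y_m = 147.672 − y_svg.

**Shape 1** — `<polyline>` open polyline, stroke `#ff0000` → score (S637, F2131). Machine vertices: (25.024,90.258) → (44.088,86.201) → (21.600,45.704). Open path.

**Shape 2** — `<path>` quadratic bezier, stroke `#ff0000` → score (S637, F2131). Control points (SVG): P0=(16.843,22.227), P1=(2.118,5.529), P2=(41.425,57.402); sampled at t=k/5. Machine vertices: (16.843,125.445) → (13.114,129.381) → (13.708,127.832) → (18.625,120.797) → (27.863,108.276) → (41.425,90.270). Open path.

**Shape 3** — `<polyline>` open polyline, stroke `#ff0000` → score (S637, F2131). Machine vertices: (50.288,99.218) → (136.074,75.807) → (170.181,74.509) → (172.692,21.766) → (199.799,119.013). Open path.

**Shape 4** — `<path>` rectangle, stroke `#ff0000` → score (S637, F2131). Machine vertices: (56.170,92.090) → (104.718,92.090) → (104.718,25.241) → (56.170,25.241) → (56.170,92.090). Closed: final G1 returns to the first vertex.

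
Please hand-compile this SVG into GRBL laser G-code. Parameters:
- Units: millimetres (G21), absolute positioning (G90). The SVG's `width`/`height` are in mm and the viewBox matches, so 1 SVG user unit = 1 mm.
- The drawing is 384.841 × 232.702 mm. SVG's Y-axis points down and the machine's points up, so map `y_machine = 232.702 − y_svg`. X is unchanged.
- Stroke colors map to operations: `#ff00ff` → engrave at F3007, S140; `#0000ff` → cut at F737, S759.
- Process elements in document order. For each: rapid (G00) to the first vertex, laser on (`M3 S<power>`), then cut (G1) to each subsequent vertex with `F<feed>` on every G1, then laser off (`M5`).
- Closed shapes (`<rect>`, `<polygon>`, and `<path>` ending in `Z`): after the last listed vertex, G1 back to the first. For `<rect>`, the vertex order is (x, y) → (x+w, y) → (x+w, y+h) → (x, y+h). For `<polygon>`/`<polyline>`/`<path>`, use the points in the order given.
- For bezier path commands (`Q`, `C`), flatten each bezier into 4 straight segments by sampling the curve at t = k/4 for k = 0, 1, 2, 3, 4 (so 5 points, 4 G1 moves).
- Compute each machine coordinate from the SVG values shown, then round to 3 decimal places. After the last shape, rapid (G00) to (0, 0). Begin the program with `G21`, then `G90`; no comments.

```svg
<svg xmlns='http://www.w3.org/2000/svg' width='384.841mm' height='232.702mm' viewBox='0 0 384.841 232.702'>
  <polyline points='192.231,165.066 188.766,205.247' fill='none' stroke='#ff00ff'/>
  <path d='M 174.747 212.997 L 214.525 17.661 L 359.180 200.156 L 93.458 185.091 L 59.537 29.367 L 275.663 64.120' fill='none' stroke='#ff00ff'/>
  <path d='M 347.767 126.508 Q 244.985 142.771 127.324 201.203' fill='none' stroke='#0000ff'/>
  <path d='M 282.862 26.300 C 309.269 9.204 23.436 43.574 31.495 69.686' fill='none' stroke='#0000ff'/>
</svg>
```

G21
G90
G00 X192.231 Y67.636
M3 S140
G1 X188.766 Y27.455 F3007
M5
G00 X174.747 Y19.705
M3 S140
G1 X214.525 Y215.041 F3007
G1 X359.180 Y32.546 F3007
G1 X93.458 Y47.611 F3007
G1 X59.537 Y203.335 F3007
G1 X275.663 Y168.582 F3007
M5
G00 X347.767 Y106.194
M3 S759
G1 X295.446 Y95.427 F737
G1 X241.265 Y79.389 F737
G1 X185.225 Y58.079 F737
G1 X127.324 Y31.499 F737
M5
G00 X282.862 Y206.402
M3 S759
G1 X253.593 Y210.507 F737
G1 X164.059 Y200.912 F737
G1 X71.085 Y183.215 F737
G1 X31.495 Y163.016 F737
M5
G00 X0.000 Y0.000

viewBox `0 0 384.841 232.702` with mm width/height → 1 unit = 1 mm. Flip: y_m = 232.702 − y_svg.

**Shape 1** — `<polyline>` line segment, stroke `#ff00ff` → engrave (S140, F3007). Machine vertices: (192.231,67.636) → (188.766,27.455). Open path.

**Shape 2** — `<path>` open polyline, stroke `#ff00ff` → engrave (S140, F3007). Machine vertices: (174.747,19.705) → (214.525,215.041) → (359.180,32.546) → (93.458,47.611) → (59.537,203.335) → (275.663,168.582). Open path.

**Shape 3** — `<path>` quadratic bezier, stroke `#0000ff` → cut (S759, F737). Control points (SVG): P0=(347.767,126.508), P1=(244.985,142.771), P2=(127.324,201.203); sampled at t=k/4. Machine vertices: (347.767,106.194) → (295.446,95.427) → (241.265,79.389) → (185.225,58.079) → (127.324,31.499). Open path.

**Shape 4** — `<path>` cubic bezier, stroke `#0000ff` → cut (S759, F737). Control points (SVG): P0=(282.862,26.300), P1=(309.269,9.204), P2=(23.436,43.574), P3=(31.495,69.686); sampled at t=k/4. Machine vertices: (282.862,206.402) → (253.593,210.507) → (164.059,200.912) → (71.085,183.215) → (31.495,163.016). Open path.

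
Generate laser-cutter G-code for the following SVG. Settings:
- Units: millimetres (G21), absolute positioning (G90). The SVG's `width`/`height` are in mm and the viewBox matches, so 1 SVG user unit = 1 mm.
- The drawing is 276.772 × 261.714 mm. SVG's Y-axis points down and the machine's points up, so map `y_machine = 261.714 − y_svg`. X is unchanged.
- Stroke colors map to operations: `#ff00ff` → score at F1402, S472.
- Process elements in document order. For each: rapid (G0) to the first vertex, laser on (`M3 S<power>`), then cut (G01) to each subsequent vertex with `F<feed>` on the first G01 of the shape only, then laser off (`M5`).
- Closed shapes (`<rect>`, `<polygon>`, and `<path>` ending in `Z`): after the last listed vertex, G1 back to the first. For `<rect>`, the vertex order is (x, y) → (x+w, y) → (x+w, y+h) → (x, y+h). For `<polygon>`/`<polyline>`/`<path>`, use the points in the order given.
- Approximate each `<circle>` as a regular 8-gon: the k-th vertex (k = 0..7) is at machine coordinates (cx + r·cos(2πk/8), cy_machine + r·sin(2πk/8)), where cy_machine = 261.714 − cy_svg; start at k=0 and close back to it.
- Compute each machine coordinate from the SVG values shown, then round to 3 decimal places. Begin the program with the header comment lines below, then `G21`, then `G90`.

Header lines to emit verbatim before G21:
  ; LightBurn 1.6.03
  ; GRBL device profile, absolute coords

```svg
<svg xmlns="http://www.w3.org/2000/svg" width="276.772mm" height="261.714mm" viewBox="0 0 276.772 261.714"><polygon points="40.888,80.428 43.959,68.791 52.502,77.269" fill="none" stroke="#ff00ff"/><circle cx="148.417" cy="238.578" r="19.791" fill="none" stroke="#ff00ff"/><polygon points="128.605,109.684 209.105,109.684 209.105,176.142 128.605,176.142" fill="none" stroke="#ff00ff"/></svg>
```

viewBox `0 0 276.772 261.714` with mm width/height → 1 unit = 1 mm. Flip: y_m = 261.714 − y_svg.

**Shape 1** — `<polygon>` regular polygon, stroke `#ff00ff` → score (S472, F1402). Machine vertices: (40.888,181.286) → (43.959,192.923) → (52.502,184.445) → (40.888,181.286). Closed: final G1 returns to the first vertex.

**Shape 2** — `<circle>` circle, stroke `#ff00ff` → score (S472, F1402). Machine vertices: (168.208,23.136) → (162.411,37.130) → (148.417,42.927) → (134.423,37.130) → (128.626,23.136) → (134.423,9.142) → (148.417,3.345) → (162.411,9.142) → (168.208,23.136). Closed: final G1 returns to the first vertex.

**Shape 3** — `<polygon>` rectangle, stroke `#ff00ff` → score (S472, F1402). Machine vertices: (128.605,152.030) → (209.105,152.030) → (209.105,85.572) → (128.605,85.572) → (128.605,152.030). Closed: final G1 returns to the first vertex.

; LightBurn 1.6.03
; GRBL device profile, absolute coords
G21
G90
G0 X40.888 Y181.286
M3 S472
G01 X43.959 Y192.923 F1402
G01 X52.502 Y184.445
G01 X40.888 Y181.286
M5
G0 X168.208 Y23.136
M3 S472
G01 X162.411 Y37.130 F1402
G01 X148.417 Y42.927
G01 X134.423 Y37.130
G01 X128.626 Y23.136
G01 X134.423 Y9.142
G01 X148.417 Y3.345
G01 X162.411 Y9.142
G01 X168.208 Y23.136
M5
G0 X128.605 Y152.030
M3 S472
G01 X209.105 Y152.030 F1402
G01 X209.105 Y85.572
G01 X128.605 Y85.572
G01 X128.605 Y152.030
M5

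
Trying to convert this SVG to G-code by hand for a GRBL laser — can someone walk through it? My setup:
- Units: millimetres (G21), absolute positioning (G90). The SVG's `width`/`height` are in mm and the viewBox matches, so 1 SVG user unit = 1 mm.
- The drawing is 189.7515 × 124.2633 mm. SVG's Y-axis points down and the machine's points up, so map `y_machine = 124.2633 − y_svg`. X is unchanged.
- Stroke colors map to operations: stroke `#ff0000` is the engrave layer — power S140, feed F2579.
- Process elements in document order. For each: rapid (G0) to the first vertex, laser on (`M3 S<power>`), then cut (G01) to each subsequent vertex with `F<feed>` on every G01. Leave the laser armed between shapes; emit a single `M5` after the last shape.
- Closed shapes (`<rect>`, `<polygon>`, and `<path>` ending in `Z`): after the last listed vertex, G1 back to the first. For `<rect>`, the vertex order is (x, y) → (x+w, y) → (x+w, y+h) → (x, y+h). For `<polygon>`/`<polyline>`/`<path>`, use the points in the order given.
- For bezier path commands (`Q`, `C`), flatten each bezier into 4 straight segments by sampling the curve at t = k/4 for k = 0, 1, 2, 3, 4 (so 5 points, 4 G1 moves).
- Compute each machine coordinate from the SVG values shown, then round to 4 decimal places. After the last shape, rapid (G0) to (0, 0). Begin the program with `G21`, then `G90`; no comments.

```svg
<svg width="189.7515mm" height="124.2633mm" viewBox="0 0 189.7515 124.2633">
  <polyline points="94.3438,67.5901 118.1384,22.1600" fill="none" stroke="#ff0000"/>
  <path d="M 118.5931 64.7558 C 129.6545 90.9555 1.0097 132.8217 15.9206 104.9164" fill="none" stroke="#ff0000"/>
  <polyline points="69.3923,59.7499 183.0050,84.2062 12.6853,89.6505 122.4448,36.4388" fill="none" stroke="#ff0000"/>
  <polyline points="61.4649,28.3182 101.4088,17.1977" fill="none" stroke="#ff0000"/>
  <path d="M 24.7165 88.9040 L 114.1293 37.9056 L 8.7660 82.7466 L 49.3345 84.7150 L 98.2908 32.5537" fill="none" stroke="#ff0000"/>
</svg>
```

G21
G90
G0 X94.3438 Y56.6732
M3 S140
G01 X118.1384 Y102.1033 F2579
G0 X118.5931 Y59.5075
M3 S140
G01 X105.1202 Y38.2552 F2579
G01 X65.8133 Y19.1378 F2579
G01 X27.2282 Y10.1651 F2579
G01 X15.9206 Y19.3469 F2579
G0 X69.3923 Y64.5134
M3 S140
G01 X183.0050 Y40.0571 F2579
G01 X12.6853 Y34.6128 F2579
G01 X122.4448 Y87.8245 F2579
G0 X61.4649 Y95.9451
M3 S140
G01 X101.4088 Y107.0656 F2579
G0 X24.7165 Y35.3593
M3 S140
G01 X114.1293 Y86.3577 F2579
G01 X8.7660 Y41.5167 F2579
G01 X49.3345 Y39.5483 F2579
G01 X98.2908 Y91.7096 F2579
M5
G0 X0.0000 Y0.0000

1 u = 1 mm; y_m = 124.2633 − y.

[1] `<polyline>` line segment, #ff0000→engrave S140 F2579: (94.3438,56.6732) → (118.1384,102.1033)

[2] `<path>` cubic bezier, #ff0000→engrave S140 F2579: (118.5931,59.5075) → (105.1202,38.2552) → (65.8133,19.1378) → (27.2282,10.1651) → (15.9206,19.3469)

[3] `<polyline>` open polyline, #ff0000→engrave S140 F2579: (69.3923,64.5134) → (183.0050,40.0571) → (12.6853,34.6128) → (122.4448,87.8245)

[4] `<polyline>` line segment, #ff0000→engrave S140 F2579: (61.4649,95.9451) → (101.4088,107.0656)

[5] `<path>` open polyline, #ff0000→engrave S140 F2579: (24.7165,35.3593) → (114.1293,86.3577) → (8.7660,41.5167) → (49.3345,39.5483) → (98.2908,91.7096)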